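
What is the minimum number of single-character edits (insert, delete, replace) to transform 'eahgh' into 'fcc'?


Building DP table for s1='eahgh' (len 5) and s2='fcc' (len 3):
       f  c  c
    0  1  2  3
  e 1  1  2  3
  a 2  2  2  3
  h 3  3  3  3
  g 4  4  4  4
  h 5  5  5  5
Edit distance = dp[5][3] = 5

5


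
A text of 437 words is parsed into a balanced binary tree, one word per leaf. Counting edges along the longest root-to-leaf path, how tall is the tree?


In a balanced binary tree with n leaves the deepest leaf is ceil(log2(n)) edges below the root.
log2(437) = 8.7715
ceil(8.7715) = 9
height (edges) = 9

9


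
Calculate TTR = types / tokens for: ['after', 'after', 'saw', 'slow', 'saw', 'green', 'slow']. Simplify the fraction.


Tokens: 7
Unique types: ('after', 'green', 'saw', 'slow') = 4
TTR = 4/7
Already in lowest terms.

4/7


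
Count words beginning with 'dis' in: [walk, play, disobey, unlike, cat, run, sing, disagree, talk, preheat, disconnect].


Checking each word for prefix 'dis':
  'walk' -> no (count: 0)
  'play' -> no (count: 0)
  'disobey' -> YES, starts with 'dis' (count: 1)
  'unlike' -> no (count: 1)
  'cat' -> no (count: 1)
  'run' -> no (count: 1)
  'sing' -> no (count: 1)
  'disagree' -> YES, starts with 'dis' (count: 2)
  'talk' -> no (count: 2)
  'preheat' -> no (count: 2)
  'disconnect' -> YES, starts with 'dis' (count: 3)
Total with prefix 'dis': 3

3


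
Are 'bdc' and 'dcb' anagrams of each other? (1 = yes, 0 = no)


Sort characters of 'bdc': 'bcd'
Sort characters of 'dcb': 'bcd'
Sorted forms match -> they ARE anagrams
Result: 1

1


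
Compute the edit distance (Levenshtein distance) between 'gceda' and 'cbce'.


Building DP table for s1='gceda' (len 5) and s2='cbce' (len 4):
       c  b  c  e
    0  1  2  3  4
  g 1  1  2  3  4
  c 2  1  2  2  3
  e 3  2  2  3  2
  d 4  3  3  3  3
  a 5  4  4  4  4
Edit distance = dp[5][4] = 4

4


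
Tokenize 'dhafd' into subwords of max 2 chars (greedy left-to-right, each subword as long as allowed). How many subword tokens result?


'dhafd' has 5 characters.
Chunking with max size 2:
  Chunk 1: 'dh' (positions 0-1)
  Chunk 2: 'af' (positions 2-3)
  Chunk 3: 'd' (positions 4-4)
Total chunks: ceil(5 / 2) = 3

3


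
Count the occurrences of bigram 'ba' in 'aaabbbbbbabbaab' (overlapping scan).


Scanning 'aaabbbbbbabbaab' for bigram 'ba':
  Position 0: 'aa' -> no
  Position 1: 'aa' -> no
  Position 2: 'ab' -> no
  Position 3: 'bb' -> no
  Position 4: 'bb' -> no
  Position 5: 'bb' -> no
  Position 6: 'bb' -> no
  Position 7: 'bb' -> no
  Position 8: 'ba' -> MATCH
  Position 9: 'ab' -> no
  Position 10: 'bb' -> no
  Position 11: 'ba' -> MATCH
  Position 12: 'aa' -> no
  Position 13: 'ab' -> no
Total matches: 2

2


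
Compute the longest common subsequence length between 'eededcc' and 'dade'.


DP table for LCS of 'eededcc' and 'dade':
       d  a  d  e
    0  0  0  0  0
  e 0  0  0  0  1
  e 0  0  0  0  1
  d 0  1  1  1  1
  e 0  1  1  1  2
  d 0  1  1  2  2
  c 0  1  1  2  2
  c 0  1  1  2  2
LCS: 'de'
LCS length = 2

2


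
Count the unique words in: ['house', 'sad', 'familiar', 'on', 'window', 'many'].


Listing all tokens and tracking unique types:
  Token 1: 'house' -> NEW (unique so far: 1)
  Token 2: 'sad' -> NEW (unique so far: 2)
  Token 3: 'familiar' -> NEW (unique so far: 3)
  Token 4: 'on' -> NEW (unique so far: 4)
  Token 5: 'window' -> NEW (unique so far: 5)
  Token 6: 'many' -> NEW (unique so far: 6)
Unique types: ('familiar', 'house', 'many', 'on', 'sad', 'window')
Vocabulary size: 6

6


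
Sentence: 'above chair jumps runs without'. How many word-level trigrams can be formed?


Word trigrams from [5] words:
  Trigram 1: (above chair jumps)
  Trigram 2: (chair jumps runs)
  Trigram 3: (jumps runs without)
Total word trigrams: 5 - 2 = 3

3


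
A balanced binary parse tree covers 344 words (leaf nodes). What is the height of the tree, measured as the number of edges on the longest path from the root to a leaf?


In a balanced binary tree with n leaves the deepest leaf is ceil(log2(n)) edges below the root.
log2(344) = 8.4263
ceil(8.4263) = 9
height (edges) = 9

9


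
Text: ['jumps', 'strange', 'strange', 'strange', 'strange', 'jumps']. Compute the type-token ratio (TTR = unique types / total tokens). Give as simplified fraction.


Tokens: 6
Unique types: ('jumps', 'strange') = 2
TTR = 2/6
Simplify: divide both by 2 -> 1/3
TTR = 1/3

1/3


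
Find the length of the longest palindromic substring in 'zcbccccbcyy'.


Scanning 'zcbccccbcyy' for palindromic substrings.
Substring at positions 1-8: 'cbccccbc'.
Check: reverse('cbccccbc') = 'cbccccbc' -> palindrome confirmed.
Neighbouring characters ('z' / 'y') break symmetry, so it cannot extend further.
No longer palindromic substring exists; longest length = 8

8


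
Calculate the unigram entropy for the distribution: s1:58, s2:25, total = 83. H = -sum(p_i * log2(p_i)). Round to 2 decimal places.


Computing entropy H = -sum(p_i * log2(p_i)):
  s1: p = 58/83 = 0.6988, -p*log2(p) = 0.3613
  s2: p = 25/83 = 0.3012, -p*log2(p) = 0.5214
H = sum of terms = 0.8827
Rounded to 2 decimals: 0.88

0.88


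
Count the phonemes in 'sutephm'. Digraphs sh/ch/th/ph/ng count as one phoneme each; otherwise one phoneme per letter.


Parsing 'sutephm' greedily, digraphs first:
  's' -> consonant phoneme (phonemes so far: 1)
  'u' -> vowel phoneme (phonemes so far: 2)
  't' -> consonant phoneme (phonemes so far: 3)
  'e' -> vowel phoneme (phonemes so far: 4)
  'ph' -> digraph (1 consonant phoneme) (phonemes so far: 5)
  'm' -> consonant phoneme (phonemes so far: 6)
Total phonemes: 6

6


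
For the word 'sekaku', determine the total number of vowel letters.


Scanning each character of 'sekaku':
  Position 1: 's' -> consonant (running count: 0)
  Position 2: 'e' -> vowel (running count: 1)
  Position 3: 'k' -> consonant (running count: 1)
  Position 4: 'a' -> vowel (running count: 2)
  Position 5: 'k' -> consonant (running count: 2)
  Position 6: 'u' -> vowel (running count: 3)
Total vowels: 3

3


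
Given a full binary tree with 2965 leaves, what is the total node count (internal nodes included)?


Leaf nodes (terminals): 2965
Internal nodes = n - 1 = 2965 - 1 = 2964
Total = leaves + internal = 2965 + 2964 = 5929

5929


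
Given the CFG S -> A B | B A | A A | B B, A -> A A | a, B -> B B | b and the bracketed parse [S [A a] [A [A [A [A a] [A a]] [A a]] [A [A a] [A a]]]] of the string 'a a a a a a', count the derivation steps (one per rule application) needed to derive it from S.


Every bracketed nonterminal node [X ...] in the tree is produced by exactly one rule application.
Reading the tree off as a leftmost derivation:
  Step 1: S  =>  A A   (applied S -> A A)
  Step 2: A A  =>  a A   (applied A -> a)
  Step 3: a A  =>  a A A   (applied A -> A A)
  Step 4: a A A  =>  a A A A   (applied A -> A A)
  Step 5: a A A A  =>  a A A A A   (applied A -> A A)
  Step 6: a A A A A  =>  a a A A A   (applied A -> a)
  Step 7: a a A A A  =>  a a a A A   (applied A -> a)
  Step 8: a a a A A  =>  a a a a A   (applied A -> a)
  Step 9: a a a a A  =>  a a a a A A   (applied A -> A A)
  Step 10: a a a a A A  =>  a a a a a A   (applied A -> a)
  Step 11: a a a a a A  =>  a a a a a a   (applied A -> a)
Final yield: a a a a a a
Total rewrite steps: 11

11


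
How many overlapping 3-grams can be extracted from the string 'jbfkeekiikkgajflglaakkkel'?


String 'jbfkeekiikkgajflglaakkkel' has length L = 25.
Number of overlapping n-grams = L - n + 1
Substituting: 25 - 3 + 1 = 23

23


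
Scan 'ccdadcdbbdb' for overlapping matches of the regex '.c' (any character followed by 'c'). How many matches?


Pattern: .c means any character followed by 'c'.
Scanning 'ccdadcdbbdb' position-by-position:
  Pos 0: window 'cc' -> MATCH
  Pos 1: window 'cd' -> no
  Pos 2: window 'da' -> no
  Pos 3: window 'ad' -> no
  Pos 4: window 'dc' -> MATCH
  Pos 5: window 'cd' -> no
  Pos 6: window 'db' -> no
  Pos 7: window 'bb' -> no
  Pos 8: window 'bd' -> no
  Pos 9: window 'db' -> no
  Pos 10: window 'b' -> no
Total matches: 2

2


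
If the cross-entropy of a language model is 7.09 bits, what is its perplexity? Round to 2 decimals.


Perplexity formula: PP = 2^H
H = 7.09
PP = 2^7.09
Decompose: 2^7.09 = 2^7 * 2^0.09
2^7 = 128, 2^0.09 ~ 1.0643702
PP ~ 128 * 1.0643702 = 136.2393856
Rounded to 2 decimals: 136.24

136.24


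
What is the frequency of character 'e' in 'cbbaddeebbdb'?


Scanning 'cbbaddeebbdb' for 'e':
  Position 6: 'e' -> MATCH (count: 1)
  Position 7: 'e' -> MATCH (count: 2)
Total occurrences of 'e': 2

2


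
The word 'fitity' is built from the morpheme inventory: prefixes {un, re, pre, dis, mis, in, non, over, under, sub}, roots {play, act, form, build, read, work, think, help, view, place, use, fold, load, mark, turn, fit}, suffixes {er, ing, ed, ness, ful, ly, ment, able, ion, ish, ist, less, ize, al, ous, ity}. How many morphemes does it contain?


Segmenting 'fitity' against the inventory:
  'fit' -> root (morpheme 1)
  'ity' -> suffix (morpheme 2)
Total morphemes: 2

2


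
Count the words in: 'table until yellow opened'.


Counting words by splitting on spaces:
  Word 1: 'table'
  Word 2: 'until'
  Word 3: 'yellow'
  Word 4: 'opened'
Total words: 4

4


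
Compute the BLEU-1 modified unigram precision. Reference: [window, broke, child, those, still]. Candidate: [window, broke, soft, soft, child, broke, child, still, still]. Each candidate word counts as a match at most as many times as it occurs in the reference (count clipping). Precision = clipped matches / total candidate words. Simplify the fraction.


Reference word counts: {'broke': 1, 'child': 1, 'still': 1, 'those': 1, 'window': 1}
Checking each candidate word (with clipping):
  'window' -> in reference (ref count 1, used 1/1) -> match (matches: 1)
  'broke' -> in reference (ref count 1, used 1/1) -> match (matches: 2)
  'soft' -> not in reference -> no match (matches: 2)
  'soft' -> not in reference -> no match (matches: 2)
  'child' -> in reference (ref count 1, used 1/1) -> match (matches: 3)
  'broke' -> ref count 1 already used up (1/1) -> clipped, no match (matches: 3)
  'child' -> ref count 1 already used up (1/1) -> clipped, no match (matches: 3)
  'still' -> in reference (ref count 1, used 1/1) -> match (matches: 4)
  'still' -> ref count 1 already used up (1/1) -> clipped, no match (matches: 4)
Clipped matches: 4, Candidate length: 9
Precision = 4/9

4/9


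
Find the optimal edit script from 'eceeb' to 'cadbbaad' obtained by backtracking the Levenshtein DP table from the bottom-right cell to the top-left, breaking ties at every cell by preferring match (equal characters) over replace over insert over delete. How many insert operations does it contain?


Edit distance = 7. Backtracking from cell (5, 8) with preference match > replace > insert > delete,
then listing the resulting alignment 'eceeb' -> 'cadbbaad' left to right:
  Step 1: replace e->c
  Step 2: replace c->a
  Step 3: replace e->d
  Step 4: replace e->b
  Step 5: keep 'b'
  Step 6: insert 'a' [insertion #1]
  Step 7: insert 'a' [insertion #2]
  Step 8: insert 'd' [insertion #3]
Total insertions: 3

3


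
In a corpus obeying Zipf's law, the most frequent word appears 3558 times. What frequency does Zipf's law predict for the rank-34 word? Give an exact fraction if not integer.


Zipf's law: freq(rank) = f1 / rank
f1 = 3558, rank = 34
freq = 3558 / 34
GCD(3558, 34) = 2
Simplified: 1779/17

1779/17


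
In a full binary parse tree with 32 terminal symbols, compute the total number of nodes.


Leaf nodes (terminals): 32
Internal nodes = n - 1 = 32 - 1 = 31
Total = leaves + internal = 32 + 31 = 63

63


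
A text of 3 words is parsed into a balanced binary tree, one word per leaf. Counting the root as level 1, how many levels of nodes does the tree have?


In a balanced binary tree with n leaves the deepest leaf is ceil(log2(n)) edges below the root,
so counting node levels inclusive of root and leaves gives ceil(log2(n)) + 1 levels.
log2(3) = 1.5850
ceil(1.5850) = 2
levels = 2 + 1 = 3

3


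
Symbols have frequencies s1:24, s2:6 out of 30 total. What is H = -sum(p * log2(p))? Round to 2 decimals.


Computing entropy H = -sum(p_i * log2(p_i)):
  s1: p = 24/30 = 0.8000, -p*log2(p) = 0.2575
  s2: p = 6/30 = 0.2000, -p*log2(p) = 0.4644
H = sum of terms = 0.7219
Rounded to 2 decimals: 0.72

0.72


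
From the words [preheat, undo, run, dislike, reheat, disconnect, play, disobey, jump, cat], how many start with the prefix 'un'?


Checking each word for prefix 'un':
  'preheat' -> no (count: 0)
  'undo' -> YES, starts with 'un' (count: 1)
  'run' -> no (count: 1)
  'dislike' -> no (count: 1)
  'reheat' -> no (count: 1)
  'disconnect' -> no (count: 1)
  'play' -> no (count: 1)
  'disobey' -> no (count: 1)
  'jump' -> no (count: 1)
  'cat' -> no (count: 1)
Total with prefix 'un': 1

1


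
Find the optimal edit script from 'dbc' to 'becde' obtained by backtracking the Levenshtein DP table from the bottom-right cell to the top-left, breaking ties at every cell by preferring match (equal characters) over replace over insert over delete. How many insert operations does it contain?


Edit distance = 4. Backtracking from cell (3, 5) with preference match > replace > insert > delete,
then listing the resulting alignment 'dbc' -> 'becde' left to right:
  Step 1: replace d->b
  Step 2: replace b->e
  Step 3: keep 'c'
  Step 4: insert 'd' [insertion #1]
  Step 5: insert 'e' [insertion #2]
Total insertions: 2

2


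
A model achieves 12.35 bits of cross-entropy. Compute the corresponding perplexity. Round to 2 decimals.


Perplexity formula: PP = 2^H
H = 12.35
PP = 2^12.35
Decompose: 2^12.35 = 2^12 * 2^0.35
2^12 = 4096, 2^0.35 ~ 1.2745606
PP ~ 4096 * 1.2745606 = 5220.6002176
Rounded to 2 decimals: 5220.60

5220.60


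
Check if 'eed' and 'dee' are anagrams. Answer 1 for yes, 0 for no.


Sort characters of 'eed': 'dee'
Sort characters of 'dee': 'dee'
Sorted forms match -> they ARE anagrams
Result: 1

1


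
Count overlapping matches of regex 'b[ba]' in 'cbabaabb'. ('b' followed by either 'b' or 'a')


Pattern: b[ba] means 'b' followed by either 'b' or 'a'.
Scanning 'cbabaabb' position-by-position:
  Pos 0: window 'cb' -> no
  Pos 1: window 'ba' -> MATCH
  Pos 2: window 'ab' -> no
  Pos 3: window 'ba' -> MATCH
  Pos 4: window 'aa' -> no
  Pos 5: window 'ab' -> no
  Pos 6: window 'bb' -> MATCH
  Pos 7: window 'b' -> no
Total matches: 3

3


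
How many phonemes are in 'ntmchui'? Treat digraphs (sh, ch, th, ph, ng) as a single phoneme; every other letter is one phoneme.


Parsing 'ntmchui' greedily, digraphs first:
  'n' -> consonant phoneme (phonemes so far: 1)
  't' -> consonant phoneme (phonemes so far: 2)
  'm' -> consonant phoneme (phonemes so far: 3)
  'ch' -> digraph (1 consonant phoneme) (phonemes so far: 4)
  'u' -> vowel phoneme (phonemes so far: 5)
  'i' -> vowel phoneme (phonemes so far: 6)
Total phonemes: 6

6


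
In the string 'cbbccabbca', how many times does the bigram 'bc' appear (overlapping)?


Scanning 'cbbccabbca' for bigram 'bc':
  Position 0: 'cb' -> no
  Position 1: 'bb' -> no
  Position 2: 'bc' -> MATCH
  Position 3: 'cc' -> no
  Position 4: 'ca' -> no
  Position 5: 'ab' -> no
  Position 6: 'bb' -> no
  Position 7: 'bc' -> MATCH
  Position 8: 'ca' -> no
Total matches: 2

2


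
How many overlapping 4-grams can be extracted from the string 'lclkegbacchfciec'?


String 'lclkegbacchfciec' has length L = 16.
Number of overlapping n-grams = L - n + 1
Substituting: 16 - 4 + 1 = 13

13


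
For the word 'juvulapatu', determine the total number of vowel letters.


Scanning each character of 'juvulapatu':
  Position 1: 'j' -> consonant (running count: 0)
  Position 2: 'u' -> vowel (running count: 1)
  Position 3: 'v' -> consonant (running count: 1)
  Position 4: 'u' -> vowel (running count: 2)
  Position 5: 'l' -> consonant (running count: 2)
  Position 6: 'a' -> vowel (running count: 3)
  Position 7: 'p' -> consonant (running count: 3)
  Position 8: 'a' -> vowel (running count: 4)
  Position 9: 't' -> consonant (running count: 4)
  Position 10: 'u' -> vowel (running count: 5)
Total vowels: 5

5


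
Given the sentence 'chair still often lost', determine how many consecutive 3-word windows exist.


Word trigrams from [4] words:
  Trigram 1: (chair still often)
  Trigram 2: (still often lost)
Total word trigrams: 4 - 2 = 2

2


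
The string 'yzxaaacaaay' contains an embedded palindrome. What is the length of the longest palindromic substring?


Scanning 'yzxaaacaaay' for palindromic substrings.
Substring at positions 3-9: 'aaacaaa'.
Check: reverse('aaacaaa') = 'aaacaaa' -> palindrome confirmed.
Neighbouring characters ('x' / 'y') break symmetry, so it cannot extend further.
No longer palindromic substring exists; longest length = 7

7


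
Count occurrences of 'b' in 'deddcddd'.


Scanning 'deddcddd' for 'b':
  No matches found.
Total occurrences of 'b': 0

0


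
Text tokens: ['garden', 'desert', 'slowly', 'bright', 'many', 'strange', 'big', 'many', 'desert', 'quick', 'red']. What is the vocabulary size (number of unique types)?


Listing all tokens and tracking unique types:
  Token 1: 'garden' -> NEW (unique so far: 1)
  Token 2: 'desert' -> NEW (unique so far: 2)
  Token 3: 'slowly' -> NEW (unique so far: 3)
  Token 4: 'bright' -> NEW (unique so far: 4)
  Token 5: 'many' -> NEW (unique so far: 5)
  Token 6: 'strange' -> NEW (unique so far: 6)
  Token 7: 'big' -> NEW (unique so far: 7)
  Token 8: 'many' -> duplicate (unique so far: 7)
  Token 9: 'desert' -> duplicate (unique so far: 7)
  Token 10: 'quick' -> NEW (unique so far: 8)
  Token 11: 'red' -> NEW (unique so far: 9)
Unique types: ('big', 'bright', 'desert', 'garden', 'many', 'quick', 'red', 'slowly', 'strange')
Vocabulary size: 9

9


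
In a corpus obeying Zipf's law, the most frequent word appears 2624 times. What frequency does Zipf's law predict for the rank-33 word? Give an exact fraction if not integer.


Zipf's law: freq(rank) = f1 / rank
f1 = 2624, rank = 33
freq = 2624 / 33
GCD(2624, 33) = 1
Simplified: 2624/33

2624/33


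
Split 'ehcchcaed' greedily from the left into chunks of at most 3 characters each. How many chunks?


'ehcchcaed' has 9 characters.
Chunking with max size 3:
  Chunk 1: 'ehc' (positions 0-2)
  Chunk 2: 'chc' (positions 3-5)
  Chunk 3: 'aed' (positions 6-8)
Total chunks: ceil(9 / 3) = 3

3


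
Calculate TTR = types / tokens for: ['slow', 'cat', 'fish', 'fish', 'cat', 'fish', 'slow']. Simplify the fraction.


Tokens: 7
Unique types: ('cat', 'fish', 'slow') = 3
TTR = 3/7
Already in lowest terms.

3/7


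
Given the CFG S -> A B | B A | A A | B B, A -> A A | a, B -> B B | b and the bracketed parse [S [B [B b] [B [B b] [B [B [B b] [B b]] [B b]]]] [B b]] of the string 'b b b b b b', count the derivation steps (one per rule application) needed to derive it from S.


Every bracketed nonterminal node [X ...] in the tree is produced by exactly one rule application.
Reading the tree off as a leftmost derivation:
  Step 1: S  =>  B B   (applied S -> B B)
  Step 2: B B  =>  B B B   (applied B -> B B)
  Step 3: B B B  =>  b B B   (applied B -> b)
  Step 4: b B B  =>  b B B B   (applied B -> B B)
  Step 5: b B B B  =>  b b B B   (applied B -> b)
  Step 6: b b B B  =>  b b B B B   (applied B -> B B)
  Step 7: b b B B B  =>  b b B B B B   (applied B -> B B)
  Step 8: b b B B B B  =>  b b b B B B   (applied B -> b)
  Step 9: b b b B B B  =>  b b b b B B   (applied B -> b)
  Step 10: b b b b B B  =>  b b b b b B   (applied B -> b)
  Step 11: b b b b b B  =>  b b b b b b   (applied B -> b)
Final yield: b b b b b b
Total rewrite steps: 11

11


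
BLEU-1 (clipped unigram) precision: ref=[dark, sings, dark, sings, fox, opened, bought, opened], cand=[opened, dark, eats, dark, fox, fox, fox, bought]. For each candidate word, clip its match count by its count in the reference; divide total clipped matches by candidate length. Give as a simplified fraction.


Reference word counts: {'bought': 1, 'dark': 2, 'fox': 1, 'opened': 2, 'sings': 2}
Checking each candidate word (with clipping):
  'opened' -> in reference (ref count 2, used 1/2) -> match (matches: 1)
  'dark' -> in reference (ref count 2, used 1/2) -> match (matches: 2)
  'eats' -> not in reference -> no match (matches: 2)
  'dark' -> in reference (ref count 2, used 2/2) -> match (matches: 3)
  'fox' -> in reference (ref count 1, used 1/1) -> match (matches: 4)
  'fox' -> ref count 1 already used up (1/1) -> clipped, no match (matches: 4)
  'fox' -> ref count 1 already used up (1/1) -> clipped, no match (matches: 4)
  'bought' -> in reference (ref count 1, used 1/1) -> match (matches: 5)
Clipped matches: 5, Candidate length: 8
Precision = 5/8

5/8


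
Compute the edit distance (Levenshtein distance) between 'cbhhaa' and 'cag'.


Building DP table for s1='cbhhaa' (len 6) and s2='cag' (len 3):
       c  a  g
    0  1  2  3
  c 1  0  1  2
  b 2  1  1  2
  h 3  2  2  2
  h 4  3  3  3
  a 5  4  3  4
  a 6  5  4  4
Edit distance = dp[6][3] = 4

4


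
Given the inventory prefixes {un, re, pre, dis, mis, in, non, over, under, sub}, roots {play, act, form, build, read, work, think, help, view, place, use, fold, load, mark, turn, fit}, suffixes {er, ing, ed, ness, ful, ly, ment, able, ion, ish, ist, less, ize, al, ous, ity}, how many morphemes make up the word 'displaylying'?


Segmenting 'displaylying' against the inventory:
  'dis' -> prefix (morpheme 1)
  'play' -> root (morpheme 2)
  'ly' -> suffix (morpheme 3)
  'ing' -> suffix (morpheme 4)
Total morphemes: 4

4


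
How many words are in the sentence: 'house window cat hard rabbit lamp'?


Counting words by splitting on spaces:
  Word 1: 'house'
  Word 2: 'window'
  Word 3: 'cat'
  Word 4: 'hard'
  Word 5: 'rabbit'
  Word 6: 'lamp'
Total words: 6

6


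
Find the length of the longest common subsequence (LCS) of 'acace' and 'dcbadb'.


DP table for LCS of 'acace' and 'dcbadb':
       d  c  b  a  d  b
    0  0  0  0  0  0  0
  a 0  0  0  0  1  1  1
  c 0  0  1  1  1  1  1
  a 0  0  1  1  2  2  2
  c 0  0  1  1  2  2  2
  e 0  0  1  1  2  2  2
LCS: 'ca'
LCS length = 2

2


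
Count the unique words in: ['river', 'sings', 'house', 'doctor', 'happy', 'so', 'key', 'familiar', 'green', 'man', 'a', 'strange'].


Listing all tokens and tracking unique types:
  Token 1: 'river' -> NEW (unique so far: 1)
  Token 2: 'sings' -> NEW (unique so far: 2)
  Token 3: 'house' -> NEW (unique so far: 3)
  Token 4: 'doctor' -> NEW (unique so far: 4)
  Token 5: 'happy' -> NEW (unique so far: 5)
  Token 6: 'so' -> NEW (unique so far: 6)
  Token 7: 'key' -> NEW (unique so far: 7)
  Token 8: 'familiar' -> NEW (unique so far: 8)
  Token 9: 'green' -> NEW (unique so far: 9)
  Token 10: 'man' -> NEW (unique so far: 10)
  Token 11: 'a' -> NEW (unique so far: 11)
  Token 12: 'strange' -> NEW (unique so far: 12)
Unique types: ('a', 'doctor', 'familiar', 'green', 'happy', 'house', 'key', 'man', 'river', 'sings', 'so', 'strange')
Vocabulary size: 12

12


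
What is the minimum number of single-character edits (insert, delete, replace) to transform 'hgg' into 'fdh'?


Building DP table for s1='hgg' (len 3) and s2='fdh' (len 3):
       f  d  h
    0  1  2  3
  h 1  1  2  2
  g 2  2  2  3
  g 3  3  3  3
Edit distance = dp[3][3] = 3

3


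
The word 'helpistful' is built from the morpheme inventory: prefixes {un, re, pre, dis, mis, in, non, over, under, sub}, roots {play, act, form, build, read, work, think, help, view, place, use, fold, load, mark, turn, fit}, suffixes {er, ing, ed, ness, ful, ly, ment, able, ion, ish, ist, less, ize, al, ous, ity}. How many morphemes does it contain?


Segmenting 'helpistful' against the inventory:
  'help' -> root (morpheme 1)
  'ist' -> suffix (morpheme 2)
  'ful' -> suffix (morpheme 3)
Total morphemes: 3

3


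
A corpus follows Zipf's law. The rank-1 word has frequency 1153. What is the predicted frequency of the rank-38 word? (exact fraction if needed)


Zipf's law: freq(rank) = f1 / rank
f1 = 1153, rank = 38
freq = 1153 / 38
GCD(1153, 38) = 1
Simplified: 1153/38

1153/38


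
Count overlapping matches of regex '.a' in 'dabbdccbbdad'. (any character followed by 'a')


Pattern: .a means any character followed by 'a'.
Scanning 'dabbdccbbdad' position-by-position:
  Pos 0: window 'da' -> MATCH
  Pos 1: window 'ab' -> no
  Pos 2: window 'bb' -> no
  Pos 3: window 'bd' -> no
  Pos 4: window 'dc' -> no
  Pos 5: window 'cc' -> no
  Pos 6: window 'cb' -> no
  Pos 7: window 'bb' -> no
  Pos 8: window 'bd' -> no
  Pos 9: window 'da' -> MATCH
  Pos 10: window 'ad' -> no
  Pos 11: window 'd' -> no
Total matches: 2

2


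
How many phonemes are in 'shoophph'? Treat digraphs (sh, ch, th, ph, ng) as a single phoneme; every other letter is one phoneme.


Parsing 'shoophph' greedily, digraphs first:
  'sh' -> digraph (1 consonant phoneme) (phonemes so far: 1)
  'o' -> vowel phoneme (phonemes so far: 2)
  'o' -> vowel phoneme (phonemes so far: 3)
  'ph' -> digraph (1 consonant phoneme) (phonemes so far: 4)
  'ph' -> digraph (1 consonant phoneme) (phonemes so far: 5)
Total phonemes: 5

5


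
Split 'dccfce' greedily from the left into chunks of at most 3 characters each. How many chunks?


'dccfce' has 6 characters.
Chunking with max size 3:
  Chunk 1: 'dcc' (positions 0-2)
  Chunk 2: 'fce' (positions 3-5)
Total chunks: ceil(6 / 3) = 2

2


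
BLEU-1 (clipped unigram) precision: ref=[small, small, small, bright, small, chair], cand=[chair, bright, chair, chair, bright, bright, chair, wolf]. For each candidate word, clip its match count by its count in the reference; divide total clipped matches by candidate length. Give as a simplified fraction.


Reference word counts: {'bright': 1, 'chair': 1, 'small': 4}
Checking each candidate word (with clipping):
  'chair' -> in reference (ref count 1, used 1/1) -> match (matches: 1)
  'bright' -> in reference (ref count 1, used 1/1) -> match (matches: 2)
  'chair' -> ref count 1 already used up (1/1) -> clipped, no match (matches: 2)
  'chair' -> ref count 1 already used up (1/1) -> clipped, no match (matches: 2)
  'bright' -> ref count 1 already used up (1/1) -> clipped, no match (matches: 2)
  'bright' -> ref count 1 already used up (1/1) -> clipped, no match (matches: 2)
  'chair' -> ref count 1 already used up (1/1) -> clipped, no match (matches: 2)
  'wolf' -> not in reference -> no match (matches: 2)
Clipped matches: 2, Candidate length: 8
Precision = 2/8 = 1/4

1/4


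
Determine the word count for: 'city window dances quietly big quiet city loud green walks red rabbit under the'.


Counting words by splitting on spaces:
  Word 1: 'city'
  Word 2: 'window'
  Word 3: 'dances'
  Word 4: 'quietly'
  Word 5: 'big'
  Word 6: 'quiet'
  Word 7: 'city'
  Word 8: 'loud'
  Word 9: 'green'
  Word 10: 'walks'
  Word 11: 'red'
  Word 12: 'rabbit'
  Word 13: 'under'
  Word 14: 'the'
Total words: 14

14


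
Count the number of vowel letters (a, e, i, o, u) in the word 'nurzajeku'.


Scanning each character of 'nurzajeku':
  Position 1: 'n' -> consonant (running count: 0)
  Position 2: 'u' -> vowel (running count: 1)
  Position 3: 'r' -> consonant (running count: 1)
  Position 4: 'z' -> consonant (running count: 1)
  Position 5: 'a' -> vowel (running count: 2)
  Position 6: 'j' -> consonant (running count: 2)
  Position 7: 'e' -> vowel (running count: 3)
  Position 8: 'k' -> consonant (running count: 3)
  Position 9: 'u' -> vowel (running count: 4)
Total vowels: 4

4


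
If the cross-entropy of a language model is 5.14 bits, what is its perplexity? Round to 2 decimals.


Perplexity formula: PP = 2^H
H = 5.14
PP = 2^5.14
Decompose: 2^5.14 = 2^5 * 2^0.14
2^5 = 32, 2^0.14 ~ 1.1019051
PP ~ 32 * 1.1019051 = 35.2609632
Rounded to 2 decimals: 35.26

35.26


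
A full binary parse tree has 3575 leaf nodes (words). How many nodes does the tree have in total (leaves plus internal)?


Leaf nodes (terminals): 3575
Internal nodes = n - 1 = 3575 - 1 = 3574
Total = leaves + internal = 3575 + 3574 = 7149

7149


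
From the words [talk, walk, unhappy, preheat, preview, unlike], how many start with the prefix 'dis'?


Checking each word for prefix 'dis':
  'talk' -> no (count: 0)
  'walk' -> no (count: 0)
  'unhappy' -> no (count: 0)
  'preheat' -> no (count: 0)
  'preview' -> no (count: 0)
  'unlike' -> no (count: 0)
Total with prefix 'dis': 0

0


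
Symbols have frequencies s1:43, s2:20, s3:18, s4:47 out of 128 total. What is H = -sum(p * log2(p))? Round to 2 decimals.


Computing entropy H = -sum(p_i * log2(p_i)):
  s1: p = 43/128 = 0.3359, -p*log2(p) = 0.5287
  s2: p = 20/128 = 0.1562, -p*log2(p) = 0.4184
  s3: p = 18/128 = 0.1406, -p*log2(p) = 0.3980
  s4: p = 47/128 = 0.3672, -p*log2(p) = 0.5307
H = sum of terms = 1.8758
Rounded to 2 decimals: 1.88

1.88


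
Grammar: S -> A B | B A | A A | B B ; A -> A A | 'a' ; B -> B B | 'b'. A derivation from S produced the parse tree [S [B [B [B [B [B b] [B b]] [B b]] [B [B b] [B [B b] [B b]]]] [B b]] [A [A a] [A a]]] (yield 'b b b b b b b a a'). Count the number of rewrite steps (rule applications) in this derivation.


Every bracketed nonterminal node [X ...] in the tree is produced by exactly one rule application.
Reading the tree off as a leftmost derivation:
  Step 1: S  =>  B A   (applied S -> B A)
  Step 2: B A  =>  B B A   (applied B -> B B)
  Step 3: B B A  =>  B B B A   (applied B -> B B)
  Step 4: B B B A  =>  B B B B A   (applied B -> B B)
  Step 5: B B B B A  =>  B B B B B A   (applied B -> B B)
  Step 6: B B B B B A  =>  b B B B B A   (applied B -> b)
  Step 7: b B B B B A  =>  b b B B B A   (applied B -> b)
  Step 8: b b B B B A  =>  b b b B B A   (applied B -> b)
  Step 9: b b b B B A  =>  b b b B B B A   (applied B -> B B)
  Step 10: b b b B B B A  =>  b b b b B B A   (applied B -> b)
  Step 11: b b b b B B A  =>  b b b b B B B A   (applied B -> B B)
  Step 12: b b b b B B B A  =>  b b b b b B B A   (applied B -> b)
  Step 13: b b b b b B B A  =>  b b b b b b B A   (applied B -> b)
  Step 14: b b b b b b B A  =>  b b b b b b b A   (applied B -> b)
  Step 15: b b b b b b b A  =>  b b b b b b b A A   (applied A -> A A)
  Step 16: b b b b b b b A A  =>  b b b b b b b a A   (applied A -> a)
  Step 17: b b b b b b b a A  =>  b b b b b b b a a   (applied A -> a)
Final yield: b b b b b b b a a
Total rewrite steps: 17

17


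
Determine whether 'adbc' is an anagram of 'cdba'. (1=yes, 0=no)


Sort characters of 'adbc': 'abcd'
Sort characters of 'cdba': 'abcd'
Sorted forms match -> they ARE anagrams
Result: 1

1


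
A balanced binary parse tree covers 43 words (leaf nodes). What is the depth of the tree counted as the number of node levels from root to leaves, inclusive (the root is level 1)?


In a balanced binary tree with n leaves the deepest leaf is ceil(log2(n)) edges below the root,
so counting node levels inclusive of root and leaves gives ceil(log2(n)) + 1 levels.
log2(43) = 5.4263
ceil(5.4263) = 6
levels = 6 + 1 = 7

7


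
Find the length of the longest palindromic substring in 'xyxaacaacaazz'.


Scanning 'xyxaacaacaazz' for palindromic substrings.
Substring at positions 3-10: 'aacaacaa'.
Check: reverse('aacaacaa') = 'aacaacaa' -> palindrome confirmed.
Neighbouring characters ('x' / 'z') break symmetry, so it cannot extend further.
No longer palindromic substring exists; longest length = 8

8


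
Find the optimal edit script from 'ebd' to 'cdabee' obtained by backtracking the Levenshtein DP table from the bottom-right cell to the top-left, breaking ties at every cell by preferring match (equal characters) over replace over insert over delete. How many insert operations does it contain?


Edit distance = 5. Backtracking from cell (3, 6) with preference match > replace > insert > delete,
then listing the resulting alignment 'ebd' -> 'cdabee' left to right:
  Step 1: insert 'c' [insertion #1]
  Step 2: insert 'd' [insertion #2]
  Step 3: replace e->a
  Step 4: keep 'b'
  Step 5: insert 'e' [insertion #3]
  Step 6: replace d->e
Total insertions: 3

3


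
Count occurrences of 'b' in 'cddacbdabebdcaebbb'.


Scanning 'cddacbdabebdcaebbb' for 'b':
  Position 5: 'b' -> MATCH (count: 1)
  Position 8: 'b' -> MATCH (count: 2)
  Position 10: 'b' -> MATCH (count: 3)
  Position 15: 'b' -> MATCH (count: 4)
  Position 16: 'b' -> MATCH (count: 5)
  Position 17: 'b' -> MATCH (count: 6)
Total occurrences of 'b': 6

6


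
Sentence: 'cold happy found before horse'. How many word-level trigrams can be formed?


Word trigrams from [5] words:
  Trigram 1: (cold happy found)
  Trigram 2: (happy found before)
  Trigram 3: (found before horse)
Total word trigrams: 5 - 2 = 3

3


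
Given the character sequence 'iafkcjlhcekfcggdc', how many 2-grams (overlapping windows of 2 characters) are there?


String 'iafkcjlhcekfcggdc' has length L = 17.
Number of overlapping n-grams = L - n + 1
Substituting: 17 - 2 + 1 = 16

16


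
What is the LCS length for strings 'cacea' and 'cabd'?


DP table for LCS of 'cacea' and 'cabd':
       c  a  b  d
    0  0  0  0  0
  c 0  1  1  1  1
  a 0  1  2  2  2
  c 0  1  2  2  2
  e 0  1  2  2  2
  a 0  1  2  2  2
LCS: 'ca'
LCS length = 2

2


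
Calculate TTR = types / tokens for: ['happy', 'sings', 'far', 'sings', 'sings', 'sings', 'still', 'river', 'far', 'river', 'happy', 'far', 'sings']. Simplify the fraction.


Tokens: 13
Unique types: ('far', 'happy', 'river', 'sings', 'still') = 5
TTR = 5/13
Already in lowest terms.

5/13


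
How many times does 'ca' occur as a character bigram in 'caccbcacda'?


Scanning 'caccbcacda' for bigram 'ca':
  Position 0: 'ca' -> MATCH
  Position 1: 'ac' -> no
  Position 2: 'cc' -> no
  Position 3: 'cb' -> no
  Position 4: 'bc' -> no
  Position 5: 'ca' -> MATCH
  Position 6: 'ac' -> no
  Position 7: 'cd' -> no
  Position 8: 'da' -> no
Total matches: 2

2


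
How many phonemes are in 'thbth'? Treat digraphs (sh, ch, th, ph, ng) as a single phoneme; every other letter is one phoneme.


Parsing 'thbth' greedily, digraphs first:
  'th' -> digraph (1 consonant phoneme) (phonemes so far: 1)
  'b' -> consonant phoneme (phonemes so far: 2)
  'th' -> digraph (1 consonant phoneme) (phonemes so far: 3)
Total phonemes: 3

3


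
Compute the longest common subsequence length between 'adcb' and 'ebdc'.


DP table for LCS of 'adcb' and 'ebdc':
       e  b  d  c
    0  0  0  0  0
  a 0  0  0  0  0
  d 0  0  0  1  1
  c 0  0  0  1  2
  b 0  0  1  1  2
LCS: 'dc'
LCS length = 2

2


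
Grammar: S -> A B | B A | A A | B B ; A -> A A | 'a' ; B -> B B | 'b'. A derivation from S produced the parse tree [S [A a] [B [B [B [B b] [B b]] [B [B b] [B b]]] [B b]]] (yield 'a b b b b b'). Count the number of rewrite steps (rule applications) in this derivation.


Every bracketed nonterminal node [X ...] in the tree is produced by exactly one rule application.
Reading the tree off as a leftmost derivation:
  Step 1: S  =>  A B   (applied S -> A B)
  Step 2: A B  =>  a B   (applied A -> a)
  Step 3: a B  =>  a B B   (applied B -> B B)
  Step 4: a B B  =>  a B B B   (applied B -> B B)
  Step 5: a B B B  =>  a B B B B   (applied B -> B B)
  Step 6: a B B B B  =>  a b B B B   (applied B -> b)
  Step 7: a b B B B  =>  a b b B B   (applied B -> b)
  Step 8: a b b B B  =>  a b b B B B   (applied B -> B B)
  Step 9: a b b B B B  =>  a b b b B B   (applied B -> b)
  Step 10: a b b b B B  =>  a b b b b B   (applied B -> b)
  Step 11: a b b b b B  =>  a b b b b b   (applied B -> b)
Final yield: a b b b b b
Total rewrite steps: 11

11


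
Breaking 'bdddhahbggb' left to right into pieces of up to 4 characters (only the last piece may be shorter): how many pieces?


'bdddhahbggb' has 11 characters.
Chunking with max size 4:
  Chunk 1: 'bddd' (positions 0-3)
  Chunk 2: 'hahb' (positions 4-7)
  Chunk 3: 'ggb' (positions 8-10)
Total chunks: ceil(11 / 4) = 3

3


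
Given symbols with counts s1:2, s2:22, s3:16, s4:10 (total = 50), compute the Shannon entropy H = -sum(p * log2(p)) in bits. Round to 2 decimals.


Computing entropy H = -sum(p_i * log2(p_i)):
  s1: p = 2/50 = 0.0400, -p*log2(p) = 0.1858
  s2: p = 22/50 = 0.4400, -p*log2(p) = 0.5211
  s3: p = 16/50 = 0.3200, -p*log2(p) = 0.5260
  s4: p = 10/50 = 0.2000, -p*log2(p) = 0.4644
H = sum of terms = 1.6973
Rounded to 2 decimals: 1.70

1.70


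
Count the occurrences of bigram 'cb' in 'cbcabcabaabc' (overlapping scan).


Scanning 'cbcabcabaabc' for bigram 'cb':
  Position 0: 'cb' -> MATCH
  Position 1: 'bc' -> no
  Position 2: 'ca' -> no
  Position 3: 'ab' -> no
  Position 4: 'bc' -> no
  Position 5: 'ca' -> no
  Position 6: 'ab' -> no
  Position 7: 'ba' -> no
  Position 8: 'aa' -> no
  Position 9: 'ab' -> no
  Position 10: 'bc' -> no
Total matches: 1

1


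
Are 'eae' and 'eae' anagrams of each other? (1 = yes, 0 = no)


Sort characters of 'eae': 'aee'
Sort characters of 'eae': 'aee'
Sorted forms match -> they ARE anagrams
Result: 1

1


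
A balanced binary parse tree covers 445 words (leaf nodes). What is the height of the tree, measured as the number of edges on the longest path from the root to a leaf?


In a balanced binary tree with n leaves the deepest leaf is ceil(log2(n)) edges below the root.
log2(445) = 8.7977
ceil(8.7977) = 9
height (edges) = 9

9


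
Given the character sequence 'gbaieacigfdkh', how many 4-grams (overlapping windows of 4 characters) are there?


String 'gbaieacigfdkh' has length L = 13.
Number of overlapping n-grams = L - n + 1
Substituting: 13 - 4 + 1 = 10

10


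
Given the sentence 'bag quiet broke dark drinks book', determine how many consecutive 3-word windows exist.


Word trigrams from [6] words:
  Trigram 1: (bag quiet broke)
  Trigram 2: (quiet broke dark)
  Trigram 3: (broke dark drinks)
  Trigram 4: (dark drinks book)
Total word trigrams: 6 - 2 = 4

4


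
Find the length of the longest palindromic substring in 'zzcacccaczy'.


Scanning 'zzcacccaczy' for palindromic substrings.
Substring at positions 1-9: 'zcacccacz'.
Check: reverse('zcacccacz') = 'zcacccacz' -> palindrome confirmed.
Neighbouring characters ('z' / 'y') break symmetry, so it cannot extend further.
No longer palindromic substring exists; longest length = 9

9


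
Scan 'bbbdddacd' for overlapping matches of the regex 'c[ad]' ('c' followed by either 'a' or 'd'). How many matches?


Pattern: c[ad] means 'c' followed by either 'a' or 'd'.
Scanning 'bbbdddacd' position-by-position:
  Pos 0: window 'bb' -> no
  Pos 1: window 'bb' -> no
  Pos 2: window 'bd' -> no
  Pos 3: window 'dd' -> no
  Pos 4: window 'dd' -> no
  Pos 5: window 'da' -> no
  Pos 6: window 'ac' -> no
  Pos 7: window 'cd' -> MATCH
  Pos 8: window 'd' -> no
Total matches: 1

1


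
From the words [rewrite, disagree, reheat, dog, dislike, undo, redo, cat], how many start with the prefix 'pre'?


Checking each word for prefix 'pre':
  'rewrite' -> no (count: 0)
  'disagree' -> no (count: 0)
  'reheat' -> no (count: 0)
  'dog' -> no (count: 0)
  'dislike' -> no (count: 0)
  'undo' -> no (count: 0)
  'redo' -> no (count: 0)
  'cat' -> no (count: 0)
Total with prefix 'pre': 0

0


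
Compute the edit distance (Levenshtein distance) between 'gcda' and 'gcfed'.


Building DP table for s1='gcda' (len 4) and s2='gcfed' (len 5):
       g  c  f  e  d
    0  1  2  3  4  5
  g 1  0  1  2  3  4
  c 2  1  0  1  2  3
  d 3  2  1  1  2  2
  a 4  3  2  2  2  3
Edit distance = dp[4][5] = 3

3


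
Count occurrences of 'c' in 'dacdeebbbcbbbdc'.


Scanning 'dacdeebbbcbbbdc' for 'c':
  Position 2: 'c' -> MATCH (count: 1)
  Position 9: 'c' -> MATCH (count: 2)
  Position 14: 'c' -> MATCH (count: 3)
Total occurrences of 'c': 3

3


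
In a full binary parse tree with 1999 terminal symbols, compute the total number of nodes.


Leaf nodes (terminals): 1999
Internal nodes = n - 1 = 1999 - 1 = 1998
Total = leaves + internal = 1999 + 1998 = 3997

3997


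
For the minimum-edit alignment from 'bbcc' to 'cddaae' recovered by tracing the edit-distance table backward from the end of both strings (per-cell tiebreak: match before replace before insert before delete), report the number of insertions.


Edit distance = 6. Backtracking from cell (4, 6) with preference match > replace > insert > delete,
then listing the resulting alignment 'bbcc' -> 'cddaae' left to right:
  Step 1: insert 'c' [insertion #1]
  Step 2: insert 'd' [insertion #2]
  Step 3: replace b->d
  Step 4: replace b->a
  Step 5: replace c->a
  Step 6: replace c->e
Total insertions: 2

2
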